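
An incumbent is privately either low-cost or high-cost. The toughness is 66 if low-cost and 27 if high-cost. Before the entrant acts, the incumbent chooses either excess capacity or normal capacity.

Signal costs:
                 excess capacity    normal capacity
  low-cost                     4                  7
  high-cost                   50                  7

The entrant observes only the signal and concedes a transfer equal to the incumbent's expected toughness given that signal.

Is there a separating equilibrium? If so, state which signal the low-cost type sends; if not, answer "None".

Try low-cost → excess capacity, high-cost → normal capacity:
  Under separation the entrant infers type exactly: excess capacity → low-cost (pays 66), normal capacity → high-cost (pays 27).
  Low-cost: excess capacity gives 66 − 4 = 62; normal capacity gives 27 − 7 = 20. No deviation. ✓
  High-cost: normal capacity gives 27 − 7 = 20; excess capacity gives 66 − 50 = 16. No deviation. ✓
Both hold — the low-cost type sends excess capacity.

excess capacity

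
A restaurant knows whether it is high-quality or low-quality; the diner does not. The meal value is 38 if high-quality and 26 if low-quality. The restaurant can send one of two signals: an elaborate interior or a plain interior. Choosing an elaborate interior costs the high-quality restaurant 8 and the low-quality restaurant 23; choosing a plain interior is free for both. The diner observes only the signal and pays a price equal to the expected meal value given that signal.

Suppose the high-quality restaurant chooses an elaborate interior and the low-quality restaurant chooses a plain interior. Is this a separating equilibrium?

Under separation the diner infers type exactly: elaborate interior → high-quality (pays 38), plain interior → low-quality (pays 26).
High-quality: elaborate interior gives 38 − 8 = 30; plain interior gives 26 − 0 = 26. No deviation. ✓
Low-quality: plain interior gives 26 − 0 = 26; elaborate interior gives 38 − 23 = 15. No deviation. ✓
Neither type gains from mimicking the other.

Yes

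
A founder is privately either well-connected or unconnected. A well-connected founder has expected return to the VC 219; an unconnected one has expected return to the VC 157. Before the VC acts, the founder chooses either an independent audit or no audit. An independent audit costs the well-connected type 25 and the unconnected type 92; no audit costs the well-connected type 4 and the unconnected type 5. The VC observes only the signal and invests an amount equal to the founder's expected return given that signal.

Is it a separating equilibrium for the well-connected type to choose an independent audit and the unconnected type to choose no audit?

Yes

Under separation the VC infers type exactly: audit → well-connected (pays 219), no audit → unconnected (pays 157).
Well-connected: audit gives 219 − 25 = 194; no audit gives 157 − 4 = 153. No deviation. ✓
Unconnected: no audit gives 157 − 5 = 152; audit gives 219 − 92 = 127. No deviation. ✓
Both incentive constraints hold.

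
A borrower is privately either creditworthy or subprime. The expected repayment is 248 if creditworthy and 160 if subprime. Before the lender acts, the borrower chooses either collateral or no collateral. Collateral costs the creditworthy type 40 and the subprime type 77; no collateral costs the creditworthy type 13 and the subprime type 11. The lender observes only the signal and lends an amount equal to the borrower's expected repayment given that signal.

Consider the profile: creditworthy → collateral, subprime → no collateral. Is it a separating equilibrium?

No

If types separate, collateral earns payment 248 and no collateral earns 160.
Creditworthy: collateral gives 248 − 40 = 208; no collateral gives 160 − 13 = 147. No deviation. ✓
Subprime: no collateral gives 160 − 11 = 149; collateral gives 248 − 77 = 171. Would deviate. ✗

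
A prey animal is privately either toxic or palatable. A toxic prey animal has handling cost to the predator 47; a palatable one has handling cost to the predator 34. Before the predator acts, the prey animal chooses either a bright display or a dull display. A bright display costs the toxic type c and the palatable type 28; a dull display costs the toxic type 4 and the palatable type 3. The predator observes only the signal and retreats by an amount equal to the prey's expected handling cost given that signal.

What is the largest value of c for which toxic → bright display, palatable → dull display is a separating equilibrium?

Under separation: bright display → toxic (pays 47); dull display → palatable (pays 34).
Palatable: 34 − 3 = 31 ≥ 47 − 28 = 19. Holds regardless of c. ✓
Toxic: 47 − c ≥ 34 − 4, so c ≤ 47 − 30 = 17.

17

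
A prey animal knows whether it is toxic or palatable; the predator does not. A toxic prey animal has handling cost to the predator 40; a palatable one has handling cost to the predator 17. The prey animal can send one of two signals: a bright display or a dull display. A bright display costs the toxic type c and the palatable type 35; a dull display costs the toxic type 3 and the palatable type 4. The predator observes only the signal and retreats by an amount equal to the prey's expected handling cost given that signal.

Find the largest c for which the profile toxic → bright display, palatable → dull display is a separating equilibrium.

26

Under separation: bright display → toxic (pays 40); dull display → palatable (pays 17).
Palatable: 17 − 4 = 13 ≥ 40 − 35 = 5. Holds regardless of c. ✓
Toxic: 40 − c ≥ 17 − 3, so c ≤ 40 − 14 = 26.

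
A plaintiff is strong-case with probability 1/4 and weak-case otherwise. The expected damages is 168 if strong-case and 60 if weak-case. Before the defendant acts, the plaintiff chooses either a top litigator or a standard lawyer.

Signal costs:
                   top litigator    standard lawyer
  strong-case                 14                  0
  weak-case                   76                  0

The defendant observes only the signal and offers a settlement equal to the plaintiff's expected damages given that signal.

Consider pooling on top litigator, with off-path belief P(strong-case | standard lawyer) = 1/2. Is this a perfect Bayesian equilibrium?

On the equilibrium path (top litigator) the defendant holds the prior 1/4 and pays 1/4·168 + 3/4·60 = 87. Off-path (standard lawyer) belief 1/2 gives 1/2·168 + 1/2·60 = 114.
Strong-case: top litigator gives 87 − 14 = 73; standard lawyer gives 114 − 0 = 114. Deviates. ✗
Weak-case: top litigator gives 87 − 76 = 11; standard lawyer gives 114 − 0 = 114. Deviates. ✗

No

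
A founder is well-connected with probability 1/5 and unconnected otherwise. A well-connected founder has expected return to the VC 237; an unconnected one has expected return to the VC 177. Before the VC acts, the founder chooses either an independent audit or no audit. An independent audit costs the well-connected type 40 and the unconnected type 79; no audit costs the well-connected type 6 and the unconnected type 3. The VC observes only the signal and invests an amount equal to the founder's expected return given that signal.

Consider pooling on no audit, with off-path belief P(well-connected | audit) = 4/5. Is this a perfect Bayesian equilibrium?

On the equilibrium path (no audit) the VC holds the prior 1/5 and pays 1/5·237 + 4/5·177 = 189. Off-path (audit) belief 4/5 gives 4/5·237 + 1/5·177 = 225.
Well-connected: no audit gives 189 − 6 = 183; audit gives 225 − 40 = 185. Deviates. ✗
Unconnected: no audit gives 189 − 3 = 186; audit gives 225 − 79 = 146. Stays. ✓

No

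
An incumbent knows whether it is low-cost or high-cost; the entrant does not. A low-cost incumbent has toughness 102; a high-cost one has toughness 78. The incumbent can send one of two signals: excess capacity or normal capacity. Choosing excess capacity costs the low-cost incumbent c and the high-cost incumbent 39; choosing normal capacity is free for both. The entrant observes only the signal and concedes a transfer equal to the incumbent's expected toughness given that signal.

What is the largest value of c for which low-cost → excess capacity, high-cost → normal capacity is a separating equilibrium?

24

Under separation: excess capacity → low-cost (pays 102); normal capacity → high-cost (pays 78).
High-cost: 78 − 0 = 78 ≥ 102 − 39 = 63. Holds regardless of c. ✓
Low-cost: 102 − c ≥ 78 − 0, so c ≤ 102 − 78 = 24.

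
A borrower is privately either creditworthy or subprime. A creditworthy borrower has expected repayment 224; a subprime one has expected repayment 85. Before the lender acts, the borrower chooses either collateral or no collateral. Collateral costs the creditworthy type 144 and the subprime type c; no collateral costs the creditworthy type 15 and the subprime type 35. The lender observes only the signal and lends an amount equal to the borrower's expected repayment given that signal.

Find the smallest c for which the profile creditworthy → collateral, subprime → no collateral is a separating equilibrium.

174

Under separation: collateral → creditworthy (pays 224); no collateral → subprime (pays 85).
Creditworthy: 224 − 144 = 80 ≥ 85 − 15 = 70. Holds regardless of c. ✓
Subprime: 85 − 35 ≥ 224 − c, so c ≥ 224 − 50 = 174.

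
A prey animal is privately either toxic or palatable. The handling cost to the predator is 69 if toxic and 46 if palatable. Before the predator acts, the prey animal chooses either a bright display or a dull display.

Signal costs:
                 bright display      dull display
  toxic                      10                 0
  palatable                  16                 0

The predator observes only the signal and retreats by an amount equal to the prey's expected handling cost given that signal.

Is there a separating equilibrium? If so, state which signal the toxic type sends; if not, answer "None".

Try toxic → bright display, palatable → dull display:
  If types separate, bright display earns payment 69 and dull display earns 46.
  Toxic: bright display gives 69 − 10 = 59; dull display gives 46 − 0 = 46. No deviation. ✓
  Palatable: dull display gives 46 − 0 = 46; bright display gives 69 − 16 = 53. Would deviate. ✗
Try toxic → dull display, palatable → bright display:
  If types separate, dull display earns payment 69 and bright display earns 46.
  Toxic: dull display gives 69 − 0 = 69; bright display gives 46 − 10 = 36. No deviation. ✓
  Palatable: bright display gives 46 − 16 = 30; dull display gives 69 − 0 = 69. Would deviate. ✗
Neither assignment is incentive-compatible.

None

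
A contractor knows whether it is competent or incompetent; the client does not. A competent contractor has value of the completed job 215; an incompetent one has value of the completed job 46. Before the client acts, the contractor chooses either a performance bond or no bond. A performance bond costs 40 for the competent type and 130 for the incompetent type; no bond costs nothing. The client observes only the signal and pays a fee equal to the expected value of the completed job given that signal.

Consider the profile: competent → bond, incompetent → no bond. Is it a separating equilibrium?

No

If types separate, bond earns payment 215 and no bond earns 46.
Competent: bond gives 215 − 40 = 175; no bond gives 46 − 0 = 46. No deviation. ✓
Incompetent: no bond gives 46 − 0 = 46; bond gives 215 − 130 = 85. Would deviate. ✗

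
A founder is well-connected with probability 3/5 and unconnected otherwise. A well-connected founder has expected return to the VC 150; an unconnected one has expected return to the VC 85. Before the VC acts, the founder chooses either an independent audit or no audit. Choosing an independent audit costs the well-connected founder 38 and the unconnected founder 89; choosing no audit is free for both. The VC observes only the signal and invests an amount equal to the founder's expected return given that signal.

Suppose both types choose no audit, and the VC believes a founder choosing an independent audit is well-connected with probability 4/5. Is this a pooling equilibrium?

Yes

At the pooled signal (no audit) the VC holds the prior 3/5 and pays 3/5·150 + 2/5·85 = 124. Off-path (audit) belief 4/5 gives 4/5·150 + 1/5·85 = 137.
Well-connected: no audit gives 124 − 0 = 124; audit gives 137 − 38 = 99. Stays. ✓
Unconnected: no audit gives 124 − 0 = 124; audit gives 137 − 89 = 48. Stays. ✓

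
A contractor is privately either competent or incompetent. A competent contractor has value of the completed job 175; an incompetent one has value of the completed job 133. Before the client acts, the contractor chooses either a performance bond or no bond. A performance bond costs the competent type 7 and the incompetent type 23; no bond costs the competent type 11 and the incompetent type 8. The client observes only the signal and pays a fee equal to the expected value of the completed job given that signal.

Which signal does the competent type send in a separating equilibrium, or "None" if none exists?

None

Try competent → bond, incompetent → no bond:
  Under separation the client infers type exactly: bond → competent (pays 175), no bond → incompetent (pays 133).
  Competent: bond gives 175 − 7 = 168; no bond gives 133 − 11 = 122. No deviation. ✓
  Incompetent: no bond gives 133 − 8 = 125; bond gives 175 − 23 = 152. Would deviate. ✗
Try competent → no bond, incompetent → bond:
  Under separation the client infers type exactly: no bond → competent (pays 175), bond → incompetent (pays 133).
  Competent: no bond gives 175 − 11 = 164; bond gives 133 − 7 = 126. No deviation. ✓
  Incompetent: bond gives 133 − 23 = 110; no bond gives 175 − 8 = 167. Would deviate. ✗
Neither assignment is incentive-compatible.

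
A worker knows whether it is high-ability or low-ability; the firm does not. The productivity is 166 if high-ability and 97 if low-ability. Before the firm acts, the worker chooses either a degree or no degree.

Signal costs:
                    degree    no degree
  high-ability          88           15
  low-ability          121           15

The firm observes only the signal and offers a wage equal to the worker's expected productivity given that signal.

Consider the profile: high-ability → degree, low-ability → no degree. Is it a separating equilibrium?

Under separation the firm infers type exactly: degree → high-ability (pays 166), no degree → low-ability (pays 97).
High-ability: degree gives 166 − 88 = 78; no degree gives 97 − 15 = 82. Would deviate. ✗
Low-ability: no degree gives 97 − 15 = 82; degree gives 166 − 121 = 45. No deviation. ✓

No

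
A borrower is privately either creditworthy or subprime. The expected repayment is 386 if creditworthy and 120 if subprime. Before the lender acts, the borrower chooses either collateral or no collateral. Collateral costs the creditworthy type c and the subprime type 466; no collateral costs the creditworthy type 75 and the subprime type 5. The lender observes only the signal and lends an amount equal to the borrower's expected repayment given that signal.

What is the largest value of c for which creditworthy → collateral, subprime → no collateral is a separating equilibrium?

341

Under separation: collateral → creditworthy (pays 386); no collateral → subprime (pays 120).
Subprime: 120 − 5 = 115 ≥ 386 − 466 = -80. Holds regardless of c. ✓
Creditworthy: 386 − c ≥ 120 − 75, so c ≤ 386 − 45 = 341.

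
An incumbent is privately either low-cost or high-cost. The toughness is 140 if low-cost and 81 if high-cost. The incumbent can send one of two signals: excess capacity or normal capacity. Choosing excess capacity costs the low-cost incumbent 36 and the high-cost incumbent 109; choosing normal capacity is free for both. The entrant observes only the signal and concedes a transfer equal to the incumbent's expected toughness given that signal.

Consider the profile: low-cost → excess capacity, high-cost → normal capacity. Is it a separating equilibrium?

If types separate, excess capacity earns payment 140 and normal capacity earns 81.
Low-cost: excess capacity gives 140 − 36 = 104; normal capacity gives 81 − 0 = 81. No deviation. ✓
High-cost: normal capacity gives 81 − 0 = 81; excess capacity gives 140 − 109 = 31. No deviation. ✓
Neither type gains from mimicking the other.

Yes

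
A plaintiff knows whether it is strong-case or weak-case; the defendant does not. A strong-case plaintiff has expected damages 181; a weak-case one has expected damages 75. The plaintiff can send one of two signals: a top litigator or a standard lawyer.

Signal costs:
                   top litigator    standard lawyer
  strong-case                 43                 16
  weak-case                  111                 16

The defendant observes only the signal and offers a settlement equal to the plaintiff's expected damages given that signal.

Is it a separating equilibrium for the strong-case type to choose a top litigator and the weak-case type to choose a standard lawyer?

If types separate, top litigator earns payment 181 and standard lawyer earns 75.
Strong-case: top litigator gives 181 − 43 = 138; standard lawyer gives 75 − 16 = 59. No deviation. ✓
Weak-case: standard lawyer gives 75 − 16 = 59; top litigator gives 181 − 111 = 70. Would deviate. ✗

No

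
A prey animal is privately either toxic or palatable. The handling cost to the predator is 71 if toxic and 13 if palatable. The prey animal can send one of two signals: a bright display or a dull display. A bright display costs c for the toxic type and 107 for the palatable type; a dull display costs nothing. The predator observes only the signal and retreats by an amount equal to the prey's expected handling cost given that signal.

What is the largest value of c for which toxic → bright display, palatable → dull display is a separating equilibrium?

58

Under separation: bright display → toxic (pays 71); dull display → palatable (pays 13).
Palatable: 13 − 0 = 13 ≥ 71 − 107 = -36. Holds regardless of c. ✓
Toxic: 71 − c ≥ 13 − 0, so c ≤ 71 − 13 = 58.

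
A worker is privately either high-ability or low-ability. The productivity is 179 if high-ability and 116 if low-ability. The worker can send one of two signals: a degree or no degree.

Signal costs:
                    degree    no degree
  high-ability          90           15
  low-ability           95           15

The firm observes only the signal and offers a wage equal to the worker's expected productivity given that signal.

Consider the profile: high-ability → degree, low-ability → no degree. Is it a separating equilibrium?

No

If types separate, degree earns payment 179 and no degree earns 116.
High-ability: degree gives 179 − 90 = 89; no degree gives 116 − 15 = 101. Would deviate. ✗
Low-ability: no degree gives 116 − 15 = 101; degree gives 179 − 95 = 84. No deviation. ✓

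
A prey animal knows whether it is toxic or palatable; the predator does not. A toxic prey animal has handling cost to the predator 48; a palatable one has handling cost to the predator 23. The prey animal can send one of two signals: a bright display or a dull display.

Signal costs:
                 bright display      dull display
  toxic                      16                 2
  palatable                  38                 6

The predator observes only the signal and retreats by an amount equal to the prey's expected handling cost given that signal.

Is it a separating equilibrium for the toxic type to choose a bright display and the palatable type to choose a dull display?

Under separation the predator infers type exactly: bright display → toxic (pays 48), dull display → palatable (pays 23).
Toxic: bright display gives 48 − 16 = 32; dull display gives 23 − 2 = 21. No deviation. ✓
Palatable: dull display gives 23 − 6 = 17; bright display gives 48 − 38 = 10. No deviation. ✓
Neither type gains from mimicking the other.

Yes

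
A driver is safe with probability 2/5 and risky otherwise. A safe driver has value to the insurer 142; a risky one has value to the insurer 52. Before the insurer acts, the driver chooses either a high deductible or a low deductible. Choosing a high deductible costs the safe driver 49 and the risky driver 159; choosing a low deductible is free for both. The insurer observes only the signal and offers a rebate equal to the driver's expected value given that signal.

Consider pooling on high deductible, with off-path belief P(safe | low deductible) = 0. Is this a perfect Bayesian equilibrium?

At the pooled signal (high deductible) the insurer holds the prior 2/5 and pays 2/5·142 + 3/5·52 = 88. Off-path (low deductible) belief 0 gives 0·142 + 1·52 = 52.
Safe: high deductible gives 88 − 49 = 39; low deductible gives 52 − 0 = 52. Deviates. ✗
Risky: high deductible gives 88 − 159 = -71; low deductible gives 52 − 0 = 52. Deviates. ✗

No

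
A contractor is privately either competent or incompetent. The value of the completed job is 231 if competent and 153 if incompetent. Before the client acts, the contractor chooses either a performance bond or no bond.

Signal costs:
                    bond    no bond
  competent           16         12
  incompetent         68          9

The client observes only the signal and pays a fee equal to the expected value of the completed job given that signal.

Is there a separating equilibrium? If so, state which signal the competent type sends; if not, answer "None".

Try competent → bond, incompetent → no bond:
  If types separate, bond earns payment 231 and no bond earns 153.
  Competent: bond gives 231 − 16 = 215; no bond gives 153 − 12 = 141. No deviation. ✓
  Incompetent: no bond gives 153 − 9 = 144; bond gives 231 − 68 = 163. Would deviate. ✗
Try competent → no bond, incompetent → bond:
  If types separate, no bond earns payment 231 and bond earns 153.
  Competent: no bond gives 231 − 12 = 219; bond gives 153 − 16 = 137. No deviation. ✓
  Incompetent: bond gives 153 − 68 = 85; no bond gives 231 − 9 = 222. Would deviate. ✗
Neither assignment is incentive-compatible.

None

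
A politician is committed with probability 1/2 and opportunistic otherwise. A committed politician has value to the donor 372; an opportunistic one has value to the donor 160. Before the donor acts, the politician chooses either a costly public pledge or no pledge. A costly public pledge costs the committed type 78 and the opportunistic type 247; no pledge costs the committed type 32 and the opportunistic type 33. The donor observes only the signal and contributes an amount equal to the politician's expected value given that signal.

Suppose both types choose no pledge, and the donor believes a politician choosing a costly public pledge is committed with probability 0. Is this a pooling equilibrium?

At the pooled signal (no pledge) the donor holds the prior 1/2 and pays 1/2·372 + 1/2·160 = 266. Off-path (pledge) belief 0 gives 0·372 + 1·160 = 160.
Committed: no pledge gives 266 − 32 = 234; pledge gives 160 − 78 = 82. Stays. ✓
Opportunistic: no pledge gives 266 − 33 = 233; pledge gives 160 − 247 = -87. Stays. ✓

Yes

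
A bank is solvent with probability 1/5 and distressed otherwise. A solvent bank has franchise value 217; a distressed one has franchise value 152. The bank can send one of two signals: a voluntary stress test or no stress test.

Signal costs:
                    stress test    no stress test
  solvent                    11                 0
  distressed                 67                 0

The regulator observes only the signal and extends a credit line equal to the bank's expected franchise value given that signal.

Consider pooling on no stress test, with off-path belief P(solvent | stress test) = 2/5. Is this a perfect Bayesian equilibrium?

On the equilibrium path (no stress test) the regulator holds the prior 1/5 and pays 1/5·217 + 4/5·152 = 165. Off-path (stress test) belief 2/5 gives 2/5·217 + 3/5·152 = 178.
Solvent: no stress test gives 165 − 0 = 165; stress test gives 178 − 11 = 167. Deviates. ✗
Distressed: no stress test gives 165 − 0 = 165; stress test gives 178 − 67 = 111. Stays. ✓

No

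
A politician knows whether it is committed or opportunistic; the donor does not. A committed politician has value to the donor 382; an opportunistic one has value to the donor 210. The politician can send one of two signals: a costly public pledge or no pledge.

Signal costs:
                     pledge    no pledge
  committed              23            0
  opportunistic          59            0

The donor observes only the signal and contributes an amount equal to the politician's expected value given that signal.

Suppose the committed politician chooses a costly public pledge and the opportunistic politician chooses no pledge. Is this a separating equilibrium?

Under separation the donor infers type exactly: pledge → committed (pays 382), no pledge → opportunistic (pays 210).
Committed: pledge gives 382 − 23 = 359; no pledge gives 210 − 0 = 210. No deviation. ✓
Opportunistic: no pledge gives 210 − 0 = 210; pledge gives 382 − 59 = 323. Would deviate. ✗

No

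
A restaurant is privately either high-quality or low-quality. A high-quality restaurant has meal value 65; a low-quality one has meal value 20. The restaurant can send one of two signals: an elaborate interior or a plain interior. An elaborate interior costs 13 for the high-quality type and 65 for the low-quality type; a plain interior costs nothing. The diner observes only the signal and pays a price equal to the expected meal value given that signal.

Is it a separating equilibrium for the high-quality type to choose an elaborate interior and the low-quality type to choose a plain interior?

Yes

If types separate, elaborate interior earns payment 65 and plain interior earns 20.
High-quality: elaborate interior gives 65 − 13 = 52; plain interior gives 20 − 0 = 20. No deviation. ✓
Low-quality: plain interior gives 20 − 0 = 20; elaborate interior gives 65 − 65 = 0. No deviation. ✓
Neither type gains from mimicking the other.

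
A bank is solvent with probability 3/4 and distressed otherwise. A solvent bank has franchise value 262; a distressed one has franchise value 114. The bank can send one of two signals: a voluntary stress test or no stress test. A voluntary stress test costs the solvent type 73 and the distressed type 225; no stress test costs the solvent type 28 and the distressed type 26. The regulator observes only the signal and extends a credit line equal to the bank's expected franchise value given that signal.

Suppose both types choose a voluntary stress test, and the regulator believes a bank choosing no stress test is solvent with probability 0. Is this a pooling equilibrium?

No

At the pooled signal (stress test) the regulator holds the prior 3/4 and pays 3/4·262 + 1/4·114 = 225. Off-path (no stress test) belief 0 gives 0·262 + 1·114 = 114.
Solvent: stress test gives 225 − 73 = 152; no stress test gives 114 − 28 = 86. Stays. ✓
Distressed: stress test gives 225 − 225 = 0; no stress test gives 114 − 26 = 88. Deviates. ✗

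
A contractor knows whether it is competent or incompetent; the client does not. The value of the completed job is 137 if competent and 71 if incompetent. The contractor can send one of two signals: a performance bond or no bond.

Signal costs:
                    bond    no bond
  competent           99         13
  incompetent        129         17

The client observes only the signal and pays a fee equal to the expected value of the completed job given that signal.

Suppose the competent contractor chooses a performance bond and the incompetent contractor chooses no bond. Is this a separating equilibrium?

No

If types separate, bond earns payment 137 and no bond earns 71.
Competent: bond gives 137 − 99 = 38; no bond gives 71 − 13 = 58. Would deviate. ✗
Incompetent: no bond gives 71 − 17 = 54; bond gives 137 − 129 = 8. No deviation. ✓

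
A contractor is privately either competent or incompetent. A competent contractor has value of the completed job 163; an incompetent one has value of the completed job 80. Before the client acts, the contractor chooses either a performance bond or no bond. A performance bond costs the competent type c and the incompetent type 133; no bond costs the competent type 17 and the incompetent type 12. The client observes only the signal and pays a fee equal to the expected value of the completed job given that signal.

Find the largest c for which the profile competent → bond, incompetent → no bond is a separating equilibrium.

100

Under separation: bond → competent (pays 163); no bond → incompetent (pays 80).
Incompetent: 80 − 12 = 68 ≥ 163 − 133 = 30. Holds regardless of c. ✓
Competent: 163 − c ≥ 80 − 17, so c ≤ 163 − 63 = 100.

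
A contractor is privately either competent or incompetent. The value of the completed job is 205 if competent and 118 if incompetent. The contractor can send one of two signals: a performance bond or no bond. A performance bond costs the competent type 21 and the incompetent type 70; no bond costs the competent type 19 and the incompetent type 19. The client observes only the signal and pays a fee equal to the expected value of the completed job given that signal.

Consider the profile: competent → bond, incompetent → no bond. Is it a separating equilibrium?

No

If types separate, bond earns payment 205 and no bond earns 118.
Competent: bond gives 205 − 21 = 184; no bond gives 118 − 19 = 99. No deviation. ✓
Incompetent: no bond gives 118 − 19 = 99; bond gives 205 − 70 = 135. Would deviate. ✗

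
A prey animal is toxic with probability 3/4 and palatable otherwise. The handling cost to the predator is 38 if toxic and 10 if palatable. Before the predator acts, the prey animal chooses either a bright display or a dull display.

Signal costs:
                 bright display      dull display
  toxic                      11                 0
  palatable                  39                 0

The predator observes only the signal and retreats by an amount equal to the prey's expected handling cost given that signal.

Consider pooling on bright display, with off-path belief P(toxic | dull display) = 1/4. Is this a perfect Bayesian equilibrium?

No

At the pooled signal (bright display) the predator holds the prior 3/4 and pays 3/4·38 + 1/4·10 = 31. Off-path (dull display) belief 1/4 gives 1/4·38 + 3/4·10 = 17.
Toxic: bright display gives 31 − 11 = 20; dull display gives 17 − 0 = 17. Stays. ✓
Palatable: bright display gives 31 − 39 = -8; dull display gives 17 − 0 = 17. Deviates. ✗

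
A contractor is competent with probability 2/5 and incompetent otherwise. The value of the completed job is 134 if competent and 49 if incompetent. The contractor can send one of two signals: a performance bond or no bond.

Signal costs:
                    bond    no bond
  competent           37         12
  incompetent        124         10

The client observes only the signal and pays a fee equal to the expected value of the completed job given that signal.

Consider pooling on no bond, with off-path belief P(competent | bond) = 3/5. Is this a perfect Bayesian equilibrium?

At the pooled signal (no bond) the client holds the prior 2/5 and pays 2/5·134 + 3/5·49 = 83. Off-path (bond) belief 3/5 gives 3/5·134 + 2/5·49 = 100.
Competent: no bond gives 83 − 12 = 71; bond gives 100 − 37 = 63. Stays. ✓
Incompetent: no bond gives 83 − 10 = 73; bond gives 100 − 124 = -24. Stays. ✓

Yes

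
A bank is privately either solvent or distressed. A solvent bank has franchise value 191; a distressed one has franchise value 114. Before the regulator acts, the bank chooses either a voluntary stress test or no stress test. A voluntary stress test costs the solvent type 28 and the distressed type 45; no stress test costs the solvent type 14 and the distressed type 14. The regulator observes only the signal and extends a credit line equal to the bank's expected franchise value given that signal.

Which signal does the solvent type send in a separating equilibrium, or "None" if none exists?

Try solvent → stress test, distressed → no stress test:
  If types separate, stress test earns payment 191 and no stress test earns 114.
  Solvent: stress test gives 191 − 28 = 163; no stress test gives 114 − 14 = 100. No deviation. ✓
  Distressed: no stress test gives 114 − 14 = 100; stress test gives 191 − 45 = 146. Would deviate. ✗
Try solvent → no stress test, distressed → stress test:
  If types separate, no stress test earns payment 191 and stress test earns 114.
  Solvent: no stress test gives 191 − 14 = 177; stress test gives 114 − 28 = 86. No deviation. ✓
  Distressed: stress test gives 114 − 45 = 69; no stress test gives 191 − 14 = 177. Would deviate. ✗
Neither assignment is incentive-compatible.

None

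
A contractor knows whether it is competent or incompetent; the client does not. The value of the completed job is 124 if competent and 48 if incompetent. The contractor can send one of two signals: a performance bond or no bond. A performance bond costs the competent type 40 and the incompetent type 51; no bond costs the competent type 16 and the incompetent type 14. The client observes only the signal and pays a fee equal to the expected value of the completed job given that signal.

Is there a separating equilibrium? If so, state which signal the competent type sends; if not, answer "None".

None

Try competent → bond, incompetent → no bond:
  If types separate, bond earns payment 124 and no bond earns 48.
  Competent: bond gives 124 − 40 = 84; no bond gives 48 − 16 = 32. No deviation. ✓
  Incompetent: no bond gives 48 − 14 = 34; bond gives 124 − 51 = 73. Would deviate. ✗
Try competent → no bond, incompetent → bond:
  If types separate, no bond earns payment 124 and bond earns 48.
  Competent: no bond gives 124 − 16 = 108; bond gives 48 − 40 = 8. No deviation. ✓
  Incompetent: bond gives 48 − 51 = -3; no bond gives 124 − 14 = 110. Would deviate. ✗
Neither assignment is incentive-compatible.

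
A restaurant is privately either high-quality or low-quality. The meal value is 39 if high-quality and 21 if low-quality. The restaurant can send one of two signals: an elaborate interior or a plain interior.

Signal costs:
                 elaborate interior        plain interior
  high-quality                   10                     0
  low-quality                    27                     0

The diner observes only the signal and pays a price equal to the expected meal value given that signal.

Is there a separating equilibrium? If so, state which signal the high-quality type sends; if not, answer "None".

elaborate interior

Try high-quality → elaborate interior, low-quality → plain interior:
  Under separation the diner infers type exactly: elaborate interior → high-quality (pays 39), plain interior → low-quality (pays 21).
  High-quality: elaborate interior gives 39 − 10 = 29; plain interior gives 21 − 0 = 21. No deviation. ✓
  Low-quality: plain interior gives 21 − 0 = 21; elaborate interior gives 39 − 27 = 12. No deviation. ✓
Both hold — the high-quality type sends elaborate interior.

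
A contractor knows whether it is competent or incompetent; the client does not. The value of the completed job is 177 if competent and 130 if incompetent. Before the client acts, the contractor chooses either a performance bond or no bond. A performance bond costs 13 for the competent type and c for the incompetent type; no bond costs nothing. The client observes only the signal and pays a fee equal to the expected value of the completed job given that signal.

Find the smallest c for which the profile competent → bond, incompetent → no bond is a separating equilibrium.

47

Under separation: bond → competent (pays 177); no bond → incompetent (pays 130).
Competent: 177 − 13 = 164 ≥ 130 − 0 = 130. Holds regardless of c. ✓
Incompetent: 130 − 0 ≥ 177 − c, so c ≥ 177 − 130 = 47.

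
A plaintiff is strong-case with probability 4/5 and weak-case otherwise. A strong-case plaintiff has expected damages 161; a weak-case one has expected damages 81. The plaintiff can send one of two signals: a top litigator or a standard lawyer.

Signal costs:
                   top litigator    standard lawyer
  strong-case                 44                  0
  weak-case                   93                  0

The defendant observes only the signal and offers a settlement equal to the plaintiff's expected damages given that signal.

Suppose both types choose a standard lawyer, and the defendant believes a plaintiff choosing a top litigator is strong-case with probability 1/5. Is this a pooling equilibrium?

Yes

On the equilibrium path (standard lawyer) the defendant holds the prior 4/5 and pays 4/5·161 + 1/5·81 = 145. Off-path (top litigator) belief 1/5 gives 1/5·161 + 4/5·81 = 97.
Strong-case: standard lawyer gives 145 − 0 = 145; top litigator gives 97 − 44 = 53. Stays. ✓
Weak-case: standard lawyer gives 145 − 0 = 145; top litigator gives 97 − 93 = 4. Stays. ✓
Beliefs are Bayes-consistent on-path and both types best-respond.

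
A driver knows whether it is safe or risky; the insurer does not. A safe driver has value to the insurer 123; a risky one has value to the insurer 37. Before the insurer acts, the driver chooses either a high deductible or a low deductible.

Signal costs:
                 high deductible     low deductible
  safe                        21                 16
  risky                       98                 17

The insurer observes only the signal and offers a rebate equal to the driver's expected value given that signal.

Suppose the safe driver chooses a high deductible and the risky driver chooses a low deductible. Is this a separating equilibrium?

Under separation the insurer infers type exactly: high deductible → safe (pays 123), low deductible → risky (pays 37).
Safe: high deductible gives 123 − 21 = 102; low deductible gives 37 − 16 = 21. No deviation. ✓
Risky: low deductible gives 37 − 17 = 20; high deductible gives 123 − 98 = 25. Would deviate. ✗

No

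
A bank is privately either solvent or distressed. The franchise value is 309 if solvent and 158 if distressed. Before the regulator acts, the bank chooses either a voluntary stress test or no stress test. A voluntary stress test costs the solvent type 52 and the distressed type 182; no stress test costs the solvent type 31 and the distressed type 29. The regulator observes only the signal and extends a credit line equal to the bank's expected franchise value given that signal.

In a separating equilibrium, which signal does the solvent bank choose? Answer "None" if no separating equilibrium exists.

Try solvent → stress test, distressed → no stress test:
  If types separate, stress test earns payment 309 and no stress test earns 158.
  Solvent: stress test gives 309 − 52 = 257; no stress test gives 158 − 31 = 127. No deviation. ✓
  Distressed: no stress test gives 158 − 29 = 129; stress test gives 309 − 182 = 127. No deviation. ✓
Both hold — the solvent type sends stress test.

stress test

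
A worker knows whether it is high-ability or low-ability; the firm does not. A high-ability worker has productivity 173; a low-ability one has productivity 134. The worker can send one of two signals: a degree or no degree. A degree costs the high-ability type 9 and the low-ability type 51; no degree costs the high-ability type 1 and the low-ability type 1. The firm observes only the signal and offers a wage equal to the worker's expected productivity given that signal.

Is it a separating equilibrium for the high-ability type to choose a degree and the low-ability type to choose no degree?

Yes

Under separation the firm infers type exactly: degree → high-ability (pays 173), no degree → low-ability (pays 134).
High-ability: degree gives 173 − 9 = 164; no degree gives 134 − 1 = 133. No deviation. ✓
Low-ability: no degree gives 134 − 1 = 133; degree gives 173 − 51 = 122. No deviation. ✓
Neither type gains from mimicking the other.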